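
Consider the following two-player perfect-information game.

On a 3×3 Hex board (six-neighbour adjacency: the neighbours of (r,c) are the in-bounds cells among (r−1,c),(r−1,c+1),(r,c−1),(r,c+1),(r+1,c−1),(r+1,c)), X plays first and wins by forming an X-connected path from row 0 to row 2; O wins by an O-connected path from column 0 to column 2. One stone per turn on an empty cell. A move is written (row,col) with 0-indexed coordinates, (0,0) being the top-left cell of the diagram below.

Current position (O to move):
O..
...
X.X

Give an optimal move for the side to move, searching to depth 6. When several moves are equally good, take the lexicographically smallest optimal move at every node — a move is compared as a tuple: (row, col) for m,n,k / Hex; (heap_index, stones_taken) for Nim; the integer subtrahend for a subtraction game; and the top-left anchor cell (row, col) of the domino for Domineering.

ply 1, O at O../.../X.X | (0,1)=-1→OO./.../X.X; (0,2)=-1→O.O/.../X.X; (1,0)=-1→O../O../X.X; (1,1)=+1→O../.O./X.X*; (1,2)=-1→O../..O/X.X; (2,1)=-1→O../.../XOX
ply 2, X at O../.O./X.X | (0,1)=-1→OX./.O./X.X*; (0,2)=-1→O.X/.O./X.X; (1,0)=-1→O../XO./X.X; (1,2)=-1→O../.OX/X.X; (2,1)=-1→O../.O./XXX
ply 3, O at OX./.O./X.X | (0,2)=-1→OXO/.O./X.X; (1,0)=+1→OX./OO./X.X*; (1,2)=-1→OX./.OO/X.X; (2,1)=-1→OX./.O./XOX
ply 4, X at OX./OO./X.X | (0,2)=-1→OXX/OO./X.X*; (1,2)=-1→OX./OOX/X.X; (2,1)=-1→OX./OO./XXX
ply 5, O at OXX/OO./X.X | (1,2)=+1→OXX/OOO/X.X*; (2,1)=-1→OXX/OO./XOX
ply 6: OXX/OOO/X.X is terminal -1 (X); from O../.../X.X depth 6

O's best at [O../.../X.X]: (1,1)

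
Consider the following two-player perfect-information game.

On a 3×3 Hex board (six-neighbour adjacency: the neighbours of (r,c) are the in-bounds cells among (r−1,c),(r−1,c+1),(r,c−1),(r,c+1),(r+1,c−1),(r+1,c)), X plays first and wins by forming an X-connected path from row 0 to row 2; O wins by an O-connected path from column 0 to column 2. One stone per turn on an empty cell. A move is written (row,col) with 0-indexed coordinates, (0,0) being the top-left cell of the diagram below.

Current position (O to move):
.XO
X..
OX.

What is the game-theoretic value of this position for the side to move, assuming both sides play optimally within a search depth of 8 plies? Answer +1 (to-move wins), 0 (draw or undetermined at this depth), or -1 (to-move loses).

value(.XO/X../OX., O) = +1

[.XO/X../OX.] O move#1: (0,0):-1/OXO/X../OX., (1,1):+1/.XO/XO./OX.*, (1,2):-1/.XO/X.O/OX., (2,2):-1/.XO/X../OXO
[.XO/XO./OX.] end (terminal -1, X#2); searched .XO/X../OX. to 8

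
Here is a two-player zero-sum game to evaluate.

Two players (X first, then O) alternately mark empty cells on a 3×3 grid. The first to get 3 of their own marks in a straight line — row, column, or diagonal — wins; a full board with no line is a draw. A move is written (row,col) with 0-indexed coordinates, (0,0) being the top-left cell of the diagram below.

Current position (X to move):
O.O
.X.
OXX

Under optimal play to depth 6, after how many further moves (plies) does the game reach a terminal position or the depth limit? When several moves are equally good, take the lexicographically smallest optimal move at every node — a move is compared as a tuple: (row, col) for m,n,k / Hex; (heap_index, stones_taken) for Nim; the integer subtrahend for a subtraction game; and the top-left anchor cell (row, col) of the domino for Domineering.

p1 X@[O.O/.X./OXX]: (0,1)[OXO/.X./OXX]+1* (1,0)[O.O/XX./OXX]-1 (1,2)[O.O/.XX/OXX]-1
p2 O@[OXO/.X./OXX] terminal -1; root [O.O/.X./OXX] d6

PV length from [O.O/.X./OXX]: 1 ply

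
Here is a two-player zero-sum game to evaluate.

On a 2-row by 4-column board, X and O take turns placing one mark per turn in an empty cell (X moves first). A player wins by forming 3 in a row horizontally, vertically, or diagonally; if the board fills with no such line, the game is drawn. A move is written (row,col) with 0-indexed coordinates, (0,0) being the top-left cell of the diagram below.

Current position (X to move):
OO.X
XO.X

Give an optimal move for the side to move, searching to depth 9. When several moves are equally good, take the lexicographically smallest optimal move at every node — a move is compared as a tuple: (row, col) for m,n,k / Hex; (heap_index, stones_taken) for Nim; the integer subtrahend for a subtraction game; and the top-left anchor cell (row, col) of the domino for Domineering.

[OO.X/XO.X] X move#1: (0,2):+0/OOXX/XO.X*, (1,2):-1/OO.X/XOXX
[OOXX/XO.X] O move#2: (1,2):+0/OOXX/XOOX*
[OOXX/XOOX] end (terminal +0, X#3); searched OO.X/XO.X to 9

X's best at [OO.X/XO.X]: (0,2)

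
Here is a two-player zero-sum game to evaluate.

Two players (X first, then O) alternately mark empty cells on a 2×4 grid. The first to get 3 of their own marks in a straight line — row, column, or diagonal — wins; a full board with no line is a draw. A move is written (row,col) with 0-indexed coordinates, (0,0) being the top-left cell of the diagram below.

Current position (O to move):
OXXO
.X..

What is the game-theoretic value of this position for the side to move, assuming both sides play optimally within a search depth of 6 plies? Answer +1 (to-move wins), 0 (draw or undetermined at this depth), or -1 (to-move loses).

ply 1, O at OXXO/.X.. | (1,0)=+0→OXXO/OX..*; (1,2)=+0→OXXO/.XO.; (1,3)=+0→OXXO/.X.O
ply 2, X at OXXO/OX.. | (1,2)=+0→OXXO/OXX.*; (1,3)=+0→OXXO/OX.X
ply 3, O at OXXO/OXX. | (1,3)=+0→OXXO/OXXO*
ply 4: OXXO/OXXO is terminal +0 (X); from OXXO/.X.. depth 6

value(OXXO/.X.., O) = 0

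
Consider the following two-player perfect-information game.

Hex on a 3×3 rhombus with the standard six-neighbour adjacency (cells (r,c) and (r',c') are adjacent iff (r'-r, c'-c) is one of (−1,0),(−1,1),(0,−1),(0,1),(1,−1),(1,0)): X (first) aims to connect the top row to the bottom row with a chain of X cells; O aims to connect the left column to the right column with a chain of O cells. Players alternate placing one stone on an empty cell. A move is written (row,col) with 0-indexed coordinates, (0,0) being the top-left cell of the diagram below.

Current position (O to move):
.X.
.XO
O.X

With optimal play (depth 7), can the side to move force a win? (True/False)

O winning at [.X./.XO/O.X]: True

ply 1, O at .X./.XO/O.X | (0,0)=-1→OX./.XO/O.X; (0,2)=-1→.XO/.XO/O.X; (1,0)=-1→.X./OXO/O.X; (2,1)=+1→.X./.XO/OOX*
ply 2: .X./.XO/OOX is terminal -1 (X); from .X./.XO/O.X depth 7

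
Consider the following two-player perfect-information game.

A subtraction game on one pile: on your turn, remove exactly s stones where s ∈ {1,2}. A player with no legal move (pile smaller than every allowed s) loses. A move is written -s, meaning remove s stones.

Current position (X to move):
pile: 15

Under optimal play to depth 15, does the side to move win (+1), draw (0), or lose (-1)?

value(15, X) = -1

p1 X@[15]: -1[14]-1* -2[13]-1
p2 O@[14]: -1[13]-1 -2[12]+1*
p3 X@[12]: -1[11]-1* -2[10]-1
p4 O@[11]: -1[10]-1 -2[9]+1*
p5 X@[9]: -1[8]-1* -2[7]-1
p6 O@[8]: -1[7]-1 -2[6]+1*
p7 X@[6]: -1[5]-1* -2[4]-1
p8 O@[5]: -1[4]-1 -2[3]+1*
p9 X@[3]: -1[2]-1* -2[1]-1
p10 O@[2]: -1[1]-1 -2[0]+1*
p11 X@[0] terminal -1; root [15] d15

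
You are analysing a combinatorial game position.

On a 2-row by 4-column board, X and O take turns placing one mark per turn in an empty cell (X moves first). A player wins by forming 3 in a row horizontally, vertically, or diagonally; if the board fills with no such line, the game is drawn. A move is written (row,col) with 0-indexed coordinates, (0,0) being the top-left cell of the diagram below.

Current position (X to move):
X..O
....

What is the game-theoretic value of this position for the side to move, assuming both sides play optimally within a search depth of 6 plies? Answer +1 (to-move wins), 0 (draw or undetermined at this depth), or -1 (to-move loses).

value(X..O/...., X) = 0

p1 X@[X..O/....]: (0,1)[XX.O/....]+0* (0,2)[X.XO/....]+0 (1,0)[X..O/X...]+0 (1,1)[X..O/.X..]+0 (1,2)[X..O/..X.]+0 (1,3)[X..O/...X]+0
p2 O@[XX.O/....]: (0,2)[XXOO/....]+0* (1,0)[XX.O/O...]-1 (1,1)[XX.O/.O..]-1 (1,2)[XX.O/..O.]-1 (1,3)[XX.O/...O]-1
p3 X@[XXOO/....]: (1,0)[XXOO/X...]+0* (1,1)[XXOO/.X..]+0 (1,2)[XXOO/..X.]+0 (1,3)[XXOO/...X]+0
p4 O@[XXOO/X...]: (1,1)[XXOO/XO..]+0* (1,2)[XXOO/X.O.]+0 (1,3)[XXOO/X..O]+0
p5 X@[XXOO/XO..]: (1,2)[XXOO/XOX.]+0* (1,3)[XXOO/XO.X]+0
p6 O@[XXOO/XOX.]: (1,3)[XXOO/XOXO]+0*
p7 X@[XXOO/XOXO] terminal +0; root [X..O/....] d6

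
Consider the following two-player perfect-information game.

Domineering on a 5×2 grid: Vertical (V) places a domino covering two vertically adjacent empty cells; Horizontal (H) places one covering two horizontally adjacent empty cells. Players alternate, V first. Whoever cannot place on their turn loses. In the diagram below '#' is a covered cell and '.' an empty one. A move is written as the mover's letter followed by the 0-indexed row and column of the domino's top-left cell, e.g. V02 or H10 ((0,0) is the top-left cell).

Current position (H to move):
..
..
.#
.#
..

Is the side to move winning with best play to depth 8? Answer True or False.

H winning at [../../.#/.#/..]: True

ply 1, H at ../../.#/.#/.. | H00=+1→##/../.#/.#/..*; H10=+1→../##/.#/.#/..; H40=-1→../../.#/.#/##
ply 2, V at ##/../.#/.#/.. | V10=-1→##/#./##/.#/..*; V20=-1→##/../##/##/..; V30=-1→##/../.#/##/#.
ply 3, H at ##/#./##/.#/.. | H40=+1→##/#./##/.#/##*
ply 4: ##/#./##/.#/## is terminal -1 (V); from ../../.#/.#/.. depth 8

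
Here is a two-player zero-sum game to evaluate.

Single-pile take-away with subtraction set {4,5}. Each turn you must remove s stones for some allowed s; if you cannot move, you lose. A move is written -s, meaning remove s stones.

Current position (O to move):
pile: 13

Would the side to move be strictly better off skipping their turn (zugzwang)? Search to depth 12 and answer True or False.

p1 O@[13]: -4[9]+1* -5[8]-1
p2 X@[9]: -4[5]-1* -5[4]-1
p3 O@[5]: -4[1]+1* -5[0]+1
p4 X@[1] terminal -1; root [13] d12
if O skipped the turn, X would face:
~ p1 X@[13]: -4[9]+1* -5[8]-1
~ p2 O@[9]: -4[5]-1* -5[4]-1
~ p3 X@[5]: -4[1]+1* -5[0]+1
~ p4 O@[1] terminal -1; root [13] d12
compare (O): move=+1 vs pass=-1

zugzwang(13, O) = False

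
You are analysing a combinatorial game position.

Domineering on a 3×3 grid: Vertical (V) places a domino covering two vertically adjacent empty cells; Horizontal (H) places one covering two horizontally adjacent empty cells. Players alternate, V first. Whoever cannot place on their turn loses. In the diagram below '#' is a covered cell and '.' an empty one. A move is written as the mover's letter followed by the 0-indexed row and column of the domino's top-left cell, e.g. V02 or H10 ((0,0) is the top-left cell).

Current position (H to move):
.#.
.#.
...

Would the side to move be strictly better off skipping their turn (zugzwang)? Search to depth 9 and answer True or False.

ply 1, H at .#./.#./... | H20=-1→.#./.#./##.*; H21=-1→.#./.#./.##
ply 2, V at .#./.#./##. | V00=+1→##./##./##.*; V02=+1→.##/.##/##.; V12=+1→.#./.##/###
ply 3: ##./##./##. is terminal -1 (H); from .#./.#./... depth 9
if H skipped the turn, V would face:
~ ply 1, V at .#./.#./... | V00=+1→##./##./...*; V02=+1→.##/.##/...; V10=+1→.#./##./#..; V12=+1→.#./.##/..#
~ ply 2, H at ##./##./... | H20=-1→##./##./##.*; H21=-1→##./##./.##
~ ply 3, V at ##./##./##. | V02=+1→###/###/##.*; V12=+1→##./###/###
~ ply 4: ###/###/##. is terminal -1 (H); from .#./.#./... depth 9
compare (H): move=-1 vs pass=-1

zugzwang(.#./.#./..., H) = False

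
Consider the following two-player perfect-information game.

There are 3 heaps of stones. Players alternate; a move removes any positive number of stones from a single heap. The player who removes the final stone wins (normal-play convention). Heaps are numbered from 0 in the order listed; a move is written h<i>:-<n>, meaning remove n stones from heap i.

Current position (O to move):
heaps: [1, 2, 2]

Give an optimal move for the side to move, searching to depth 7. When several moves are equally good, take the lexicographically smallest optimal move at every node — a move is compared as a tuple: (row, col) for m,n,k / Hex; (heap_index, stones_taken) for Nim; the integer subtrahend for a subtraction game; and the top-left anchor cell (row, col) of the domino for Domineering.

[(1,2,2)] O move#1: h0:-1:+1/(0,2,2)*, h1:-1:-1/(1,1,2), h1:-2:-1/(1,0,2), h2:-1:-1/(1,2,1), h2:-2:-1/(1,2,0)
[(0,2,2)] X move#2: h1:-1:-1/(0,1,2)*, h1:-2:-1/(0,0,2), h2:-1:-1/(0,2,1), h2:-2:-1/(0,2,0)
[(0,1,2)] O move#3: h1:-1:-1/(0,0,2), h2:-1:+1/(0,1,1)*, h2:-2:-1/(0,1,0)
[(0,1,1)] X move#4: h1:-1:-1/(0,0,1)*, h2:-1:-1/(0,1,0)
[(0,0,1)] O move#5: h2:-1:+1/(0,0,0)*
[(0,0,0)] end (terminal -1, X#6); searched (1,2,2) to 7

O's best at [(1,2,2)]: h0:-1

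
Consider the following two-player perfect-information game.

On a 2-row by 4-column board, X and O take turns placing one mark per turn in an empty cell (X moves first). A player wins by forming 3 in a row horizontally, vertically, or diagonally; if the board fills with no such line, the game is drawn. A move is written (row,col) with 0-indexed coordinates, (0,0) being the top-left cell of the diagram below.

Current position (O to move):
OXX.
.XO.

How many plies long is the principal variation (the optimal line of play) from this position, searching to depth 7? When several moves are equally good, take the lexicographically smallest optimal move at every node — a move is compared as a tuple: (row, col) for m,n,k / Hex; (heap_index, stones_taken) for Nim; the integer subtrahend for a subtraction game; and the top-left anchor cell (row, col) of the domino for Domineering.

PV length from [OXX./.XO.]: 3 plies

ply 1, O at OXX./.XO. | (0,3)=+0→OXXO/.XO.*; (1,0)=-1→OXX./OXO.; (1,3)=-1→OXX./.XOO
ply 2, X at OXXO/.XO. | (1,0)=+0→OXXO/XXO.*; (1,3)=+0→OXXO/.XOX
ply 3, O at OXXO/XXO. | (1,3)=+0→OXXO/XXOO*
ply 4: OXXO/XXOO is terminal +0 (X); from OXX./.XO. depth 7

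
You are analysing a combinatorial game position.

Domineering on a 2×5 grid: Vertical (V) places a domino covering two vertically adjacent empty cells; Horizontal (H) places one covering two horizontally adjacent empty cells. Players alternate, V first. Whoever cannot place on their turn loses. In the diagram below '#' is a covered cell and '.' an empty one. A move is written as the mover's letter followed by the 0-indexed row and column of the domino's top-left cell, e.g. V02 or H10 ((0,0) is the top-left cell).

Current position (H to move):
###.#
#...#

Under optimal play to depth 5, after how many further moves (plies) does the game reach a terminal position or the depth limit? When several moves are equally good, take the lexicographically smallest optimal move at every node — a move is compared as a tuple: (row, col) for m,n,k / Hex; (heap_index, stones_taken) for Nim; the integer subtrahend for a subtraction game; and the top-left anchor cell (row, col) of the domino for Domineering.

p1 H@[###.#/#...#]: H11[###.#/###.#]-1 H12[###.#/#.###]+1*
p2 V@[###.#/#.###] terminal -1; root [###.#/#...#] d5

PV length from [###.#/#...#]: 1 ply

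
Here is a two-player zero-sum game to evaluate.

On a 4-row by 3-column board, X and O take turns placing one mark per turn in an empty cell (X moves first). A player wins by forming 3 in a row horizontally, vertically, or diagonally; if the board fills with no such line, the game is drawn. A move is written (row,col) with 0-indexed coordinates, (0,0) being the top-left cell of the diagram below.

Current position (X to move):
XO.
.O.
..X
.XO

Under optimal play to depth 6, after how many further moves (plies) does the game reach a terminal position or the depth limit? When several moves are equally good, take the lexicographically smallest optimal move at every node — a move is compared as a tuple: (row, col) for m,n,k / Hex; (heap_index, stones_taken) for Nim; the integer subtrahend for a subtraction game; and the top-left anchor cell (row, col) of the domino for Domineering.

ply 1, X at XO./.O./..X/.XO | (0,2)=-1→XOX/.O./..X/.XO; (1,0)=-1→XO./XO./..X/.XO; (1,2)=-1→XO./.OX/..X/.XO; (2,0)=-1→XO./.O./X.X/.XO; (2,1)=+0→XO./.O./.XX/.XO*; (3,0)=-1→XO./.O./..X/XXO
ply 2, O at XO./.O./.XX/.XO | (0,2)=-1→XOO/.O./.XX/.XO; (1,0)=-1→XO./OO./.XX/.XO; (1,2)=-1→XO./.OO/.XX/.XO; (2,0)=+0→XO./.O./OXX/.XO*; (3,0)=-1→XO./.O./.XX/OXO
ply 3, X at XO./.O./OXX/.XO | (0,2)=+0→XOX/.O./OXX/.XO*; (1,0)=-1→XO./XO./OXX/.XO; (1,2)=-1→XO./.OX/OXX/.XO; (3,0)=-1→XO./.O./OXX/XXO
ply 4, O at XOX/.O./OXX/.XO | (1,0)=-1→XOX/OO./OXX/.XO; (1,2)=+0→XOX/.OO/OXX/.XO*; (3,0)=-1→XOX/.O./OXX/OXO
ply 5, X at XOX/.OO/OXX/.XO | (1,0)=+0→XOX/XOO/OXX/.XO*; (3,0)=-1→XOX/.OO/OXX/XXO
ply 6, O at XOX/XOO/OXX/.XO | (3,0)=+0→XOX/XOO/OXX/OXO*
ply 7: XOX/XOO/OXX/OXO is terminal +0 (X); from XO./.O./..X/.XO depth 6

PV length from [XO./.O./..X/.XO]: 6 plies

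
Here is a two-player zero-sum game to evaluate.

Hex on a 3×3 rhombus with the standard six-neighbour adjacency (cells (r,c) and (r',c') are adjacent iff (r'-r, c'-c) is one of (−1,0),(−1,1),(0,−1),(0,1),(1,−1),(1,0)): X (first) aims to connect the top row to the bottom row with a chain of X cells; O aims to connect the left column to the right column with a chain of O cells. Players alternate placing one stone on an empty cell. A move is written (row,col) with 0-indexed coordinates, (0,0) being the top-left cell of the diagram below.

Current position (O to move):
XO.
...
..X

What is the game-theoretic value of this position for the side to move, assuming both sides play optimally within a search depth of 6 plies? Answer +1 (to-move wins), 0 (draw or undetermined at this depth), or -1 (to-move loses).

value(XO./.../..X, O) = +1

ply 1, O at XO./.../..X | (0,2)=-1→XOO/.../..X; (1,0)=-1→XO./O../..X; (1,1)=+1→XO./.O./..X*; (1,2)=-1→XO./..O/..X; (2,0)=-1→XO./.../O.X; (2,1)=-1→XO./.../.OX
ply 2, X at XO./.O./..X | (0,2)=-1→XOX/.O./..X*; (1,0)=-1→XO./XO./..X; (1,2)=-1→XO./.OX/..X; (2,0)=-1→XO./.O./X.X; (2,1)=-1→XO./.O./.XX
ply 3, O at XOX/.O./..X | (1,0)=-1→XOX/OO./..X; (1,2)=+1→XOX/.OO/..X*; (2,0)=-1→XOX/.O./O.X; (2,1)=-1→XOX/.O./.OX
ply 4, X at XOX/.OO/..X | (1,0)=-1→XOX/XOO/..X*; (2,0)=-1→XOX/.OO/X.X; (2,1)=-1→XOX/.OO/.XX
ply 5, O at XOX/XOO/..X | (2,0)=+1→XOX/XOO/O.X*; (2,1)=-1→XOX/XOO/.OX
ply 6: XOX/XOO/O.X is terminal -1 (X); from XO./.../..X depth 6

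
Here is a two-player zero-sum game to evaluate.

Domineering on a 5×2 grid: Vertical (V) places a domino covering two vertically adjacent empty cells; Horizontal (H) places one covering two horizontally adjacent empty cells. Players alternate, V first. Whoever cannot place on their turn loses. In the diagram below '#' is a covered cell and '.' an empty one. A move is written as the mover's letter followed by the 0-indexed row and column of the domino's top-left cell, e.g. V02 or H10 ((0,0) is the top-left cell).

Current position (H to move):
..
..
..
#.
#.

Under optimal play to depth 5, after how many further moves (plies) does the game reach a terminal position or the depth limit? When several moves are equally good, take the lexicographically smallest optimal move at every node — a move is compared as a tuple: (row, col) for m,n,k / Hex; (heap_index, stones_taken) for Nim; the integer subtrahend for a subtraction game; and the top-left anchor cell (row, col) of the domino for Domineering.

PV length from [../../../#./#.]: 3 plies

[../../../#./#.] H move#1: H00:-1/##/../../#./#., H10:+1/../##/../#./#.*, H20:-1/../../##/#./#.
[../##/../#./#.] V move#2: V21:-1/../##/.#/##/#.*, V31:-1/../##/../##/##
[../##/.#/##/#.] H move#3: H00:+1/##/##/.#/##/#.*
[##/##/.#/##/#.] end (terminal -1, V#4); searched ../../../#./#. to 5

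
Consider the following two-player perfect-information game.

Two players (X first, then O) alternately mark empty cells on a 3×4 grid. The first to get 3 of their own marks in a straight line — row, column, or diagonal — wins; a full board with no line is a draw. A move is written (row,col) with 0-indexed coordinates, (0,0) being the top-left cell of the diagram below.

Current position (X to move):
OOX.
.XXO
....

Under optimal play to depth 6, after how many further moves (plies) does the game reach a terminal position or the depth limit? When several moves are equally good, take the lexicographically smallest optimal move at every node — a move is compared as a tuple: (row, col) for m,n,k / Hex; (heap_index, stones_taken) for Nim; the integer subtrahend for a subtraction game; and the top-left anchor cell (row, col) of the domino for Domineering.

[OOX./.XXO/....] X move#1: (0,3):+1/OOXX/.XXO/....*, (1,0):+1/OOX./XXXO/...., (2,0):+1/OOX./.XXO/X..., (2,1):+1/OOX./.XXO/.X.., (2,2):+1/OOX./.XXO/..X., (2,3):+1/OOX./.XXO/...X
[OOXX/.XXO/....] O move#2: (1,0):-1/OOXX/OXXO/....*, (2,0):-1/OOXX/.XXO/O..., (2,1):-1/OOXX/.XXO/.O.., (2,2):-1/OOXX/.XXO/..O., (2,3):-1/OOXX/.XXO/...O
[OOXX/OXXO/....] X move#3: (2,0):+1/OOXX/OXXO/X...*, (2,1):+1/OOXX/OXXO/.X.., (2,2):+1/OOXX/OXXO/..X., (2,3):-1/OOXX/OXXO/...X
[OOXX/OXXO/X...] end (terminal -1, O#4); searched OOX./.XXO/.... to 6

PV length from [OOX./.XXO/....]: 3 plies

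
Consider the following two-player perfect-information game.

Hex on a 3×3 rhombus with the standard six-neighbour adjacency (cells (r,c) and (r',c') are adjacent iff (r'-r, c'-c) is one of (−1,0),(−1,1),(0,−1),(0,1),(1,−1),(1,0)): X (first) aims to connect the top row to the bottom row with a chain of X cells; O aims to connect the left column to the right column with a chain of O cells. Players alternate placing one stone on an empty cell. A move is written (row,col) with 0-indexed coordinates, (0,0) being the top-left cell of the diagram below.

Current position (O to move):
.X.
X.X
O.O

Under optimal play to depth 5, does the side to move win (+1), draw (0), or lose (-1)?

ply 1, O at .X./X.X/O.O | (0,0)=-1→OX./X.X/O.O; (0,2)=+1→.XO/X.X/O.O*; (1,1)=+1→.X./XOX/O.O; (2,1)=+1→.X./X.X/OOO
ply 2, X at .XO/X.X/O.O | (0,0)=-1→XXO/X.X/O.O*; (1,1)=-1→.XO/XXX/O.O; (2,1)=-1→.XO/X.X/OXO
ply 3, O at XXO/X.X/O.O | (1,1)=+1→XXO/XOX/O.O*; (2,1)=+1→XXO/X.X/OOO
ply 4: XXO/XOX/O.O is terminal -1 (X); from .X./X.X/O.O depth 5

value(.X./X.X/O.O, O) = +1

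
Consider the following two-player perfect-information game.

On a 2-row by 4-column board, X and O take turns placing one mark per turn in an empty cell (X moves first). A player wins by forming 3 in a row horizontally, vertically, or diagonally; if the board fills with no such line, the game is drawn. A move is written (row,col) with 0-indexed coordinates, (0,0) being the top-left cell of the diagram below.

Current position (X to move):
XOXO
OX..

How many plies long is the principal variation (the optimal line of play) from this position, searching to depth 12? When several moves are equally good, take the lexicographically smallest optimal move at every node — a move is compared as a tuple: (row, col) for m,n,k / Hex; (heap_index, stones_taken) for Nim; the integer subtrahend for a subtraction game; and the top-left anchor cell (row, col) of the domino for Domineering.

PV length from [XOXO/OX..]: 2 plies

[XOXO/OX..] X move#1: (1,2):+0/XOXO/OXX.*, (1,3):+0/XOXO/OX.X
[XOXO/OXX.] O move#2: (1,3):+0/XOXO/OXXO*
[XOXO/OXXO] end (terminal +0, X#3); searched XOXO/OX.. to 12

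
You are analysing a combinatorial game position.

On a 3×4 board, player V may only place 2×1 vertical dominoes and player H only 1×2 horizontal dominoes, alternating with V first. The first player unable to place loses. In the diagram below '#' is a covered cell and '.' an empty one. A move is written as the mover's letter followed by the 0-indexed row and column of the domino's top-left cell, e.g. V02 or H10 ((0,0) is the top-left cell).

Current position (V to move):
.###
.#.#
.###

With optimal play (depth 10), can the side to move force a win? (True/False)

V winning at [.###/.#.#/.###]: True

[.###/.#.#/.###] V move#1: V00:+1/####/##.#/.###*, V10:+1/.###/##.#/####
[####/##.#/.###] end (terminal -1, H#2); searched .###/.#.#/.### to 10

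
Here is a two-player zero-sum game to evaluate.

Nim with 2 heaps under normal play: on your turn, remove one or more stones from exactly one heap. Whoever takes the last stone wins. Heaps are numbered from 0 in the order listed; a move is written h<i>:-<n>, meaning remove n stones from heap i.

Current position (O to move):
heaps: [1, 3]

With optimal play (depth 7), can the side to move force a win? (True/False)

O winning at [(1,3)]: True

p1 O@[(1,3)]: h0:-1[(0,3)]-1 h1:-1[(1,2)]-1 h1:-2[(1,1)]+1* h1:-3[(1,0)]-1
p2 X@[(1,1)]: h0:-1[(0,1)]-1* h1:-1[(1,0)]-1
p3 O@[(0,1)]: h1:-1[(0,0)]+1*
p4 X@[(0,0)] terminal -1; root [(1,3)] d7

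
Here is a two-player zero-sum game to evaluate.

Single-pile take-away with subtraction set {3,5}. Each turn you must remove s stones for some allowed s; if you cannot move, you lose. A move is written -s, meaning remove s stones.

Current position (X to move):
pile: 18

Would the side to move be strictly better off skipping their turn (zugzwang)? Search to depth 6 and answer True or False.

zugzwang(18, X) = True

ply 1, X at 18 | -3=-1→15*; -5=-1→13
ply 2, O at 15 | -3=-1→12; -5=+1→10*
ply 3, X at 10 | -3=-1→7*; -5=-1→5
ply 4, O at 7 | -3=-1→4; -5=+1→2*
ply 5: 2 is terminal -1 (X); from 18 depth 6
if X skipped the turn, O would face:
~ ply 1, O at 18 | -3=-1→15*; -5=-1→13
~ ply 2, X at 15 | -3=-1→12; -5=+1→10*
~ ply 3, O at 10 | -3=-1→7*; -5=-1→5
~ ply 4, X at 7 | -3=-1→4; -5=+1→2*
~ ply 5: 2 is terminal -1 (O); from 18 depth 6
compare (X): move=-1 vs pass=+1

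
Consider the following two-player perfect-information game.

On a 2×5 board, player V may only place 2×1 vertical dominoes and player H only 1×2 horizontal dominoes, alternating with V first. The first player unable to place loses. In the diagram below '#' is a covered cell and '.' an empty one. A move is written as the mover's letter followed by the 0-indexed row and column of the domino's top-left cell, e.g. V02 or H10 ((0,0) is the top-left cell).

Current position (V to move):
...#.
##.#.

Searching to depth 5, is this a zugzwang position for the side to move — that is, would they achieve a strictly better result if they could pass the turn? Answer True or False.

[...#./##.#.] V move#1: V02:+1/..##./####.*, V04:-1/...##/##.##
[..##./####.] H move#2: H00:-1/####./####.*
[####./####.] V move#3: V04:+1/#####/#####*
[#####/#####] end (terminal -1, H#4); searched ...#./##.#. to 5
suppose V passes — search the same position with H to move:
pass> [...#./##.#.] H move#1: H00:-1/##.#./##.#.*, H01:-1/.###./##.#.
pass> [##.#./##.#.] V move#2: V02:+1/####./####.*, V04:+1/##.##/##.##
pass> [####./####.] end (terminal -1, H#3); searched ...#./##.#. to 5
for V: play +1, pass +1

zugzwang(...#./##.#., V) = False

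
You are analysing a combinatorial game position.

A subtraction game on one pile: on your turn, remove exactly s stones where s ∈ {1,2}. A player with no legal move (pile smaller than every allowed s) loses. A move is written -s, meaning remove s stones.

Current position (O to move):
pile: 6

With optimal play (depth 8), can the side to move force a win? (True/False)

ply 1, O at 6 | -1=-1→5*; -2=-1→4
ply 2, X at 5 | -1=-1→4; -2=+1→3*
ply 3, O at 3 | -1=-1→2*; -2=-1→1
ply 4, X at 2 | -1=-1→1; -2=+1→0*
ply 5: 0 is terminal -1 (O); from 6 depth 8

O winning at [6]: False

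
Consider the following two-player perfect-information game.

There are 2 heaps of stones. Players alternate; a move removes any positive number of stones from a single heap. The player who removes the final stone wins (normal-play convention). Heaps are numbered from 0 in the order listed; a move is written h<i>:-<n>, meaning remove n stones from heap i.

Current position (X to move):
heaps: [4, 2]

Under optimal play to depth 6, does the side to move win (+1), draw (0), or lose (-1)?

value((4,2), X) = +1

p1 X@[(4,2)]: h0:-1[(3,2)]-1 h0:-2[(2,2)]+1* h0:-3[(1,2)]-1 h0:-4[(0,2)]-1 h1:-1[(4,1)]-1 h1:-2[(4,0)]-1
p2 O@[(2,2)]: h0:-1[(1,2)]-1* h0:-2[(0,2)]-1 h1:-1[(2,1)]-1 h1:-2[(2,0)]-1
p3 X@[(1,2)]: h0:-1[(0,2)]-1 h1:-1[(1,1)]+1* h1:-2[(1,0)]-1
p4 O@[(1,1)]: h0:-1[(0,1)]-1* h1:-1[(1,0)]-1
p5 X@[(0,1)]: h1:-1[(0,0)]+1*
p6 O@[(0,0)] terminal -1; root [(4,2)] d6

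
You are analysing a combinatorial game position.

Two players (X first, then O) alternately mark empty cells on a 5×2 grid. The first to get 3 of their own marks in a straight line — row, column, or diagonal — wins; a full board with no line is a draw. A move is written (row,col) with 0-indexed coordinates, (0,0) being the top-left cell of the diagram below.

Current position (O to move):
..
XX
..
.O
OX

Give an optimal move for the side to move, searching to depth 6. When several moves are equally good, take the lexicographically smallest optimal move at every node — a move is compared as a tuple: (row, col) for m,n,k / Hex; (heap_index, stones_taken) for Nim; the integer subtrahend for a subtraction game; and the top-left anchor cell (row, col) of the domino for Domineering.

p1 O@[../XX/../.O/OX]: (0,0)[O./XX/../.O/OX]+0* (0,1)[.O/XX/../.O/OX]-1 (2,0)[../XX/O./.O/OX]+0 (2,1)[../XX/.O/.O/OX]-1 (3,0)[../XX/../OO/OX]+0
p2 X@[O./XX/../.O/OX]: (0,1)[OX/XX/../.O/OX]+0* (2,0)[O./XX/X./.O/OX]+0 (2,1)[O./XX/.X/.O/OX]+0 (3,0)[O./XX/../XO/OX]+0
p3 O@[OX/XX/../.O/OX]: (2,0)[OX/XX/O./.O/OX]-1 (2,1)[OX/XX/.O/.O/OX]+0* (3,0)[OX/XX/../OO/OX]-1
p4 X@[OX/XX/.O/.O/OX]: (2,0)[OX/XX/XO/.O/OX]+0* (3,0)[OX/XX/.O/XO/OX]+0
p5 O@[OX/XX/XO/.O/OX]: (3,0)[OX/XX/XO/OO/OX]+0*
p6 X@[OX/XX/XO/OO/OX] terminal +0; root [../XX/../.O/OX] d6

O's best at [../XX/../.O/OX]: (0,0)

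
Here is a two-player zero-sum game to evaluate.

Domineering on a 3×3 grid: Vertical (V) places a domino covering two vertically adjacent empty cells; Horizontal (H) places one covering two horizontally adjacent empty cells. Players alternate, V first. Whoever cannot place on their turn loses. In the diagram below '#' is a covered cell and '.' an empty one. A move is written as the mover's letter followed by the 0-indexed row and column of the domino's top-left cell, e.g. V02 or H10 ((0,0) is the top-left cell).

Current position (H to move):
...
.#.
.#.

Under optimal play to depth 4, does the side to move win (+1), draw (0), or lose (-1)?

value(.../.#./.#., H) = -1

ply 1, H at .../.#./.#. | H00=-1→##./.#./.#.*; H01=-1→.##/.#./.#.
ply 2, V at ##./.#./.#. | V02=+1→###/.##/.#.*; V10=+1→##./##./##.; V12=+1→##./.##/.##
ply 3: ###/.##/.#. is terminal -1 (H); from .../.#./.#. depth 4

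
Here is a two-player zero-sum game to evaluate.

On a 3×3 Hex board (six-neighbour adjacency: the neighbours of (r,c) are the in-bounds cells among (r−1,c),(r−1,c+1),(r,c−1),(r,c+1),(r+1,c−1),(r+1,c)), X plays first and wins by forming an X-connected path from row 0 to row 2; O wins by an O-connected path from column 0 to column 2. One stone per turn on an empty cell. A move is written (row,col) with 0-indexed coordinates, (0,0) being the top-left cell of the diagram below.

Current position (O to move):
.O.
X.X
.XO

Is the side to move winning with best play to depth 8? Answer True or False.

O winning at [.O./X.X/.XO]: False

ply 1, O at .O./X.X/.XO | (0,0)=-1→OO./X.X/.XO*; (0,2)=-1→.OO/X.X/.XO; (1,1)=-1→.O./XOX/.XO; (2,0)=-1→.O./X.X/OXO
ply 2, X at OO./X.X/.XO | (0,2)=+1→OOX/X.X/.XO*; (1,1)=-1→OO./XXX/.XO; (2,0)=-1→OO./X.X/XXO
ply 3: OOX/X.X/.XO is terminal -1 (O); from .O./X.X/.XO depth 8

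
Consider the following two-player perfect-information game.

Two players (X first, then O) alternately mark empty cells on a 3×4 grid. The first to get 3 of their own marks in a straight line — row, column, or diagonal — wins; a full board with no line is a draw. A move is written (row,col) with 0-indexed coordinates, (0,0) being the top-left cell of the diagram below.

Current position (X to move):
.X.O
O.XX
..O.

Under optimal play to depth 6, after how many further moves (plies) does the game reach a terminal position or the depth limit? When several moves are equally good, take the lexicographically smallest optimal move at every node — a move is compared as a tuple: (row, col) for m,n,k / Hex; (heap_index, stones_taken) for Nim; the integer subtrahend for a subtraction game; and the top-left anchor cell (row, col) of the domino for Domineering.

PV length from [.X.O/O.XX/..O.]: 3 plies

p1 X@[.X.O/O.XX/..O.]: (0,0)[XX.O/O.XX/..O.]+1* (0,2)[.XXO/O.XX/..O.]+1 (1,1)[.X.O/OXXX/..O.]+1 (2,0)[.X.O/O.XX/X.O.]+1 (2,1)[.X.O/O.XX/.XO.]+1 (2,3)[.X.O/O.XX/..OX]+1
p2 O@[XX.O/O.XX/..O.]: (0,2)[XXOO/O.XX/..O.]-1* (1,1)[XX.O/OOXX/..O.]-1 (2,0)[XX.O/O.XX/O.O.]-1 (2,1)[XX.O/O.XX/.OO.]-1 (2,3)[XX.O/O.XX/..OO]-1
p3 X@[XXOO/O.XX/..O.]: (1,1)[XXOO/OXXX/..O.]+1* (2,0)[XXOO/O.XX/X.O.]+1 (2,1)[XXOO/O.XX/.XO.]+1 (2,3)[XXOO/O.XX/..OX]+1
p4 O@[XXOO/OXXX/..O.] terminal -1; root [.X.O/O.XX/..O.] d6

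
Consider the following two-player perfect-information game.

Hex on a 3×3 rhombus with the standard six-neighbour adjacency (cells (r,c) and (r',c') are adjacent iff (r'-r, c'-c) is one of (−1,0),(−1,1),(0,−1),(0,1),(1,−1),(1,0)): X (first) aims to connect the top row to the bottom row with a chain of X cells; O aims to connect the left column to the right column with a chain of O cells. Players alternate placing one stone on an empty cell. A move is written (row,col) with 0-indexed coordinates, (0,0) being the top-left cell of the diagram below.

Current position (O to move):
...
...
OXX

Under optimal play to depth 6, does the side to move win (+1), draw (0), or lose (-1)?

value(.../.../OXX, O) = +1

p1 O@[.../.../OXX]: (0,0)[O../.../OXX]-1 (0,1)[.O./.../OXX]-1 (0,2)[..O/.../OXX]+1* (1,0)[.../O../OXX]-1 (1,1)[.../.O./OXX]+1 (1,2)[.../..O/OXX]-1
p2 X@[..O/.../OXX]: (0,0)[X.O/.../OXX]-1* (0,1)[.XO/.../OXX]-1 (1,0)[..O/X../OXX]-1 (1,1)[..O/.X./OXX]-1 (1,2)[..O/..X/OXX]-1
p3 O@[X.O/.../OXX]: (0,1)[XOO/.../OXX]+1* (1,0)[X.O/O../OXX]+1 (1,1)[X.O/.O./OXX]+1 (1,2)[X.O/..O/OXX]-1
p4 X@[XOO/.../OXX]: (1,0)[XOO/X../OXX]-1* (1,1)[XOO/.X./OXX]-1 (1,2)[XOO/..X/OXX]-1
p5 O@[XOO/X../OXX]: (1,1)[XOO/XO./OXX]+1* (1,2)[XOO/X.O/OXX]-1
p6 X@[XOO/XO./OXX] terminal -1; root [.../.../OXX] d6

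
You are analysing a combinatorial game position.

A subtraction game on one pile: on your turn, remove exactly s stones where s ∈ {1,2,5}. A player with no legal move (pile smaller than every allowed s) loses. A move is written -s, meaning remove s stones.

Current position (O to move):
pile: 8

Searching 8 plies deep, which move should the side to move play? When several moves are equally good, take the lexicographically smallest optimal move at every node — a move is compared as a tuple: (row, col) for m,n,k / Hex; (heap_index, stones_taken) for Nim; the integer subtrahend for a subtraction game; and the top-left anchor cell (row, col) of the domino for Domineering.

O's best at [8]: -2

ply 1, O at 8 | -1=-1→7; -2=+1→6*; -5=+1→3
ply 2, X at 6 | -1=-1→5*; -2=-1→4; -5=-1→1
ply 3, O at 5 | -1=-1→4; -2=+1→3*; -5=+1→0
ply 4, X at 3 | -1=-1→2*; -2=-1→1
ply 5, O at 2 | -1=-1→1; -2=+1→0*
ply 6: 0 is terminal -1 (X); from 8 depth 8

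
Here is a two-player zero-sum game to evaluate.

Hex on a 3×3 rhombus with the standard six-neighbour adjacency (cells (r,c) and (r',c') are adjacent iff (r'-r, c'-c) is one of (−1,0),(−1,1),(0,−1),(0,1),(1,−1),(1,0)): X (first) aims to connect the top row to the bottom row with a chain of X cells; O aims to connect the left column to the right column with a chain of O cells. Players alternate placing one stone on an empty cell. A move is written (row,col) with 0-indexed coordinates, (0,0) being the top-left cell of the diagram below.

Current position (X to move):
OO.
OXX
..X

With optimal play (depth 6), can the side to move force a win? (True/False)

ply 1, X at OO./OXX/..X | (0,2)=+1→OOX/OXX/..X*; (2,0)=-1→OO./OXX/X.X; (2,1)=-1→OO./OXX/.XX
ply 2: OOX/OXX/..X is terminal -1 (O); from OO./OXX/..X depth 6

X winning at [OO./OXX/..X]: True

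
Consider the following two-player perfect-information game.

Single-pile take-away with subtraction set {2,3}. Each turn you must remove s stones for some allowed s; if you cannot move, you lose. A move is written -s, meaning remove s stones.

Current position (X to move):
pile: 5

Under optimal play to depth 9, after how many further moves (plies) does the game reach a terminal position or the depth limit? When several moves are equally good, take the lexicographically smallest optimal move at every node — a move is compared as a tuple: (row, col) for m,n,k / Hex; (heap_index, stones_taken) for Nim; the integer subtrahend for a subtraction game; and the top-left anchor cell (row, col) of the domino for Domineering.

ply 1, X at 5 | -2=-1→3*; -3=-1→2
ply 2, O at 3 | -2=+1→1*; -3=+1→0
ply 3: 1 is terminal -1 (X); from 5 depth 9

PV length from [5]: 2 plies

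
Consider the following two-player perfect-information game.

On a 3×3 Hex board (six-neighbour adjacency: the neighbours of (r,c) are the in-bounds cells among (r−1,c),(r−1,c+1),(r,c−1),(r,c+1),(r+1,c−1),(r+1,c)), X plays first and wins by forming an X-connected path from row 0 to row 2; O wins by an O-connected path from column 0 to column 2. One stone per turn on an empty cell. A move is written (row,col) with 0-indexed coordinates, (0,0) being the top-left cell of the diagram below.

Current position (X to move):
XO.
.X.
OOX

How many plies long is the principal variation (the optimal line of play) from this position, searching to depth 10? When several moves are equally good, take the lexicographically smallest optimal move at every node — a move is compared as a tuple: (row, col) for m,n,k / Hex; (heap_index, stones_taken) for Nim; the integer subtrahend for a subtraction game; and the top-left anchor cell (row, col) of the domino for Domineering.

p1 X@[XO./.X./OOX]: (0,2)[XOX/.X./OOX]-1 (1,0)[XO./XX./OOX]-1 (1,2)[XO./.XX/OOX]+1*
p2 O@[XO./.XX/OOX]: (0,2)[XOO/.XX/OOX]-1* (1,0)[XO./OXX/OOX]-1
p3 X@[XOO/.XX/OOX]: (1,0)[XOO/XXX/OOX]+1*
p4 O@[XOO/XXX/OOX] terminal -1; root [XO./.X./OOX] d10

PV length from [XO./.X./OOX]: 3 plies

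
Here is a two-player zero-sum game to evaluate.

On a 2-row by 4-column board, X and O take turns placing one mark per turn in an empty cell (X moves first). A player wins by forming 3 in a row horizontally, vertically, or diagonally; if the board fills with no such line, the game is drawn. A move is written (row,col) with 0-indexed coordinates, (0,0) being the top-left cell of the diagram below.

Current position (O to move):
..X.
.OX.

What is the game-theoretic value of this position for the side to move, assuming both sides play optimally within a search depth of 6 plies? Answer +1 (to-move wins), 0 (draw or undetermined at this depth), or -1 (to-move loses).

ply 1, O at ..X./.OX. | (0,0)=+0→O.X./.OX.*; (0,1)=+0→.OX./.OX.; (0,3)=+0→..XO/.OX.; (1,0)=-1→..X./OOX.; (1,3)=-1→..X./.OXO
ply 2, X at O.X./.OX. | (0,1)=+0→OXX./.OX.*; (0,3)=+0→O.XX/.OX.; (1,0)=+0→O.X./XOX.; (1,3)=+0→O.X./.OXX
ply 3, O at OXX./.OX. | (0,3)=+0→OXXO/.OX.*; (1,0)=-1→OXX./OOX.; (1,3)=-1→OXX./.OXO
ply 4, X at OXXO/.OX. | (1,0)=+0→OXXO/XOX.*; (1,3)=+0→OXXO/.OXX
ply 5, O at OXXO/XOX. | (1,3)=+0→OXXO/XOXO*
ply 6: OXXO/XOXO is terminal +0 (X); from ..X./.OX. depth 6

value(..X./.OX., O) = 0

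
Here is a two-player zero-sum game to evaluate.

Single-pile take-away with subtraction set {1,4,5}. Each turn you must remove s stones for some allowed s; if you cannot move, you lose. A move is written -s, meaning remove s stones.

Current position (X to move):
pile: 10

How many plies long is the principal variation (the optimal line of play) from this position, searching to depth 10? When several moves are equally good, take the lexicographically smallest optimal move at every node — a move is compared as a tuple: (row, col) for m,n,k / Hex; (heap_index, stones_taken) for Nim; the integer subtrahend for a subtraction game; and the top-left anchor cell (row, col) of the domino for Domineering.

p1 X@[10]: -1[9]-1* -4[6]-1 -5[5]-1
p2 O@[9]: -1[8]+1* -4[5]-1 -5[4]-1
p3 X@[8]: -1[7]-1* -4[4]-1 -5[3]-1
p4 O@[7]: -1[6]-1 -4[3]-1 -5[2]+1*
p5 X@[2]: -1[1]-1*
p6 O@[1]: -1[0]+1*
p7 X@[0] terminal -1; root [10] d10

PV length from [10]: 6 plies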